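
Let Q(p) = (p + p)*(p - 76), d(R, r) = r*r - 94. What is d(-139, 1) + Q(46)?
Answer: -2853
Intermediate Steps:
d(R, r) = -94 + r² (d(R, r) = r² - 94 = -94 + r²)
Q(p) = 2*p*(-76 + p) (Q(p) = (2*p)*(-76 + p) = 2*p*(-76 + p))
d(-139, 1) + Q(46) = (-94 + 1²) + 2*46*(-76 + 46) = (-94 + 1) + 2*46*(-30) = -93 - 2760 = -2853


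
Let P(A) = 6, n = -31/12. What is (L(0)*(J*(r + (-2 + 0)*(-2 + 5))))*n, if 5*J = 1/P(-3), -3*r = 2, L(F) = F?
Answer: 0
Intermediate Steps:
n = -31/12 (n = -31*1/12 = -31/12 ≈ -2.5833)
r = -⅔ (r = -⅓*2 = -⅔ ≈ -0.66667)
J = 1/30 (J = (⅕)/6 = (⅕)*(⅙) = 1/30 ≈ 0.033333)
(L(0)*(J*(r + (-2 + 0)*(-2 + 5))))*n = (0*((-⅔ + (-2 + 0)*(-2 + 5))/30))*(-31/12) = (0*((-⅔ - 2*3)/30))*(-31/12) = (0*((-⅔ - 6)/30))*(-31/12) = (0*((1/30)*(-20/3)))*(-31/12) = (0*(-2/9))*(-31/12) = 0*(-31/12) = 0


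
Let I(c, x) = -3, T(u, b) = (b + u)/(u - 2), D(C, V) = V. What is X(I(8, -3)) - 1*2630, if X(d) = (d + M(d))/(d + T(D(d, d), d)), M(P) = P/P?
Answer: -23660/9 ≈ -2628.9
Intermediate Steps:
T(u, b) = (b + u)/(-2 + u)
M(P) = 1
X(d) = (1 + d)/(d + 2*d/(-2 + d)) (X(d) = (d + 1)/(d + (d + d)/(-2 + d)) = (1 + d)/(d + (2*d)/(-2 + d)) = (1 + d)/(d + 2*d/(-2 + d)))
X(I(8, -3)) - 1*2630 = (1 - 3)*(-2 - 3)/(-3)² - 1*2630 = (⅑)*(-2)*(-5) - 2630 = 10/9 - 2630 = -23660/9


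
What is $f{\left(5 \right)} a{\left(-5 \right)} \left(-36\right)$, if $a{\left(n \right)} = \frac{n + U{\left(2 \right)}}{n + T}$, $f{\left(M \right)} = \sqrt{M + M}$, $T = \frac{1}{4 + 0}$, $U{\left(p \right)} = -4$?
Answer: $- \frac{1296 \sqrt{10}}{19} \approx -215.7$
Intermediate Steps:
$T = \frac{1}{4} \approx 0.25$
$f{\left(M \right)} = \sqrt{2} \sqrt{M}$ ($f{\left(M \right)} = \sqrt{2 M} = \sqrt{2} \sqrt{M}$)
$a{\left(n \right)} = \frac{-4 + n}{\frac{1}{4} + n}$ ($a{\left(n \right)} = \frac{n - 4}{n + \frac{1}{4}} = \frac{-4 + n}{\frac{1}{4} + n}$)
$f{\left(5 \right)} a{\left(-5 \right)} \left(-36\right) = \sqrt{2} \sqrt{5} \frac{4 \left(-4 - 5\right)}{1 + 4 \left(-5\right)} \left(-36\right) = \sqrt{10} \cdot 4 \frac{1}{1 - 20} \left(-9\right) \left(-36\right) = \sqrt{10} \cdot 4 \frac{1}{-19} \left(-9\right) \left(-36\right) = \sqrt{10} \cdot 4 \left(- \frac{1}{19}\right) \left(-9\right) \left(-36\right) = \sqrt{10} \cdot \frac{36}{19} \left(-36\right) = \frac{36 \sqrt{10}}{19} \left(-36\right) = - \frac{1296 \sqrt{10}}{19}$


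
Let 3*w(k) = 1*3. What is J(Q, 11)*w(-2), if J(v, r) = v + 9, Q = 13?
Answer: 22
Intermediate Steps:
w(k) = 1 (w(k) = (1*3)/3 = (1/3)*3 = 1)
J(v, r) = 9 + v
J(Q, 11)*w(-2) = (9 + 13)*1 = 22*1 = 22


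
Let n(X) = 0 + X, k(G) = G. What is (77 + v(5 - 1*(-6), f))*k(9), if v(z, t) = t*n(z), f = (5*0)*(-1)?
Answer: 693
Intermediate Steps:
n(X) = X
f = 0 (f = 0*(-1) = 0)
v(z, t) = t*z
(77 + v(5 - 1*(-6), f))*k(9) = (77 + 0*(5 - 1*(-6)))*9 = (77 + 0*(5 + 6))*9 = (77 + 0*11)*9 = (77 + 0)*9 = 77*9 = 693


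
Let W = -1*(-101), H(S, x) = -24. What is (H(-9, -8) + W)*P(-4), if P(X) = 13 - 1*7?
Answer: 462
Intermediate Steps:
P(X) = 6 (P(X) = 13 - 7 = 6)
W = 101
(H(-9, -8) + W)*P(-4) = (-24 + 101)*6 = 77*6 = 462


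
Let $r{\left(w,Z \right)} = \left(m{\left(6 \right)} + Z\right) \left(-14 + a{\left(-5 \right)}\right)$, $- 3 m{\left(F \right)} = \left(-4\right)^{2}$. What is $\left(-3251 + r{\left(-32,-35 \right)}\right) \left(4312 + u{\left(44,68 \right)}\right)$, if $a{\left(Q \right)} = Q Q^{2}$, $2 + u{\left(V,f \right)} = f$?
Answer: $\frac{30934948}{3} \approx 1.0312 \cdot 10^{7}$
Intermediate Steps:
$u{\left(V,f \right)} = -2 + f$
$a{\left(Q \right)} = Q^{3}$
$m{\left(F \right)} = - \frac{16}{3}$ ($m{\left(F \right)} = - \frac{\left(-4\right)^{2}}{3} = \left(- \frac{1}{3}\right) 16 = - \frac{16}{3}$)
$r{\left(w,Z \right)} = \frac{2224}{3} - 139 Z$ ($r{\left(w,Z \right)} = \left(- \frac{16}{3} + Z\right) \left(-14 + \left(-5\right)^{3}\right) = \left(- \frac{16}{3} + Z\right) \left(-14 - 125\right) = \left(- \frac{16}{3} + Z\right) \left(-139\right) = \frac{2224}{3} - 139 Z$)
$\left(-3251 + r{\left(-32,-35 \right)}\right) \left(4312 + u{\left(44,68 \right)}\right) = \left(-3251 + \left(\frac{2224}{3} - -4865\right)\right) \left(4312 + \left(-2 + 68\right)\right) = \left(-3251 + \left(\frac{2224}{3} + 4865\right)\right) \left(4312 + 66\right) = \left(-3251 + \frac{16819}{3}\right) 4378 = \frac{7066}{3} \cdot 4378 = \frac{30934948}{3}$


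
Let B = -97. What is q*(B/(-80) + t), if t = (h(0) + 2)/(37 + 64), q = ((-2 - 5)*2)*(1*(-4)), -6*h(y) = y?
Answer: 69699/1010 ≈ 69.009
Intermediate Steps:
h(y) = -y/6
q = 56 (q = -7*2*(-4) = -14*(-4) = 56)
t = 2/101 (t = (-1/6*0 + 2)/(37 + 64) = (0 + 2)/101 = 2*(1/101) = 2/101 ≈ 0.019802)
q*(B/(-80) + t) = 56*(-97/(-80) + 2/101) = 56*(-97*(-1/80) + 2/101) = 56*(97/80 + 2/101) = 56*(9957/8080) = 69699/1010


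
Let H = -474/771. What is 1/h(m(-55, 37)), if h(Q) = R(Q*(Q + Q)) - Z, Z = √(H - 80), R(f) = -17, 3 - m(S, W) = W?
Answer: -4369/94991 + 3*I*√591614/94991 ≈ -0.045994 + 0.024292*I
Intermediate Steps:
m(S, W) = 3 - W
H = -158/257 (H = -474*1/771 = -158/257 ≈ -0.61479)
Z = 3*I*√591614/257 (Z = √(-158/257 - 80) = √(-20718/257) = 3*I*√591614/257 ≈ 8.9786*I)
h(Q) = -17 - 3*I*√591614/257
1/h(m(-55, 37)) = 1/(-17 - 3*I*√591614/257)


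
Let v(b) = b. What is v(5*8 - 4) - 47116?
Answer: -47080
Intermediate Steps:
v(5*8 - 4) - 47116 = (5*8 - 4) - 47116 = (40 - 4) - 47116 = 36 - 47116 = -47080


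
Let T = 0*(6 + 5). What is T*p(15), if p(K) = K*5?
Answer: 0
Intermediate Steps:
p(K) = 5*K
T = 0 (T = 0*11 = 0)
T*p(15) = 0*(5*15) = 0*75 = 0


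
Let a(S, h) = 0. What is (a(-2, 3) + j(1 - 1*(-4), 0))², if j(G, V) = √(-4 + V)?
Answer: -4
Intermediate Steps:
(a(-2, 3) + j(1 - 1*(-4), 0))² = (0 + √(-4 + 0))² = (0 + √(-4))² = (0 + 2*I)² = (2*I)² = -4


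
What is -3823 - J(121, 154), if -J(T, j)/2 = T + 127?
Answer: -3327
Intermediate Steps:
J(T, j) = -254 - 2*T (J(T, j) = -2*(T + 127) = -2*(127 + T) = -254 - 2*T)
-3823 - J(121, 154) = -3823 - (-254 - 2*121) = -3823 - (-254 - 242) = -3823 - 1*(-496) = -3823 + 496 = -3327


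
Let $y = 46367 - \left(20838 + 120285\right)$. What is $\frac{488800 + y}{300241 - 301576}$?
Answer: $- \frac{131348}{445} \approx -295.16$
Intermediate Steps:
$y = -94756$ ($y = 46367 - 141123 = -94756$)
$\frac{488800 + y}{300241 - 301576} = \frac{488800 - 94756}{300241 - 301576} = \frac{394044}{-1335} = 394044 \left(- \frac{1}{1335}\right) = - \frac{131348}{445}$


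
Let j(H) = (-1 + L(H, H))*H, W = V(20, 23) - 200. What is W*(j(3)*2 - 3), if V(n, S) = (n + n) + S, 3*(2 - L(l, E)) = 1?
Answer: -137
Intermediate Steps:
L(l, E) = 5/3 (L(l, E) = 2 - ⅓*1 = 2 - ⅓ = 5/3)
V(n, S) = S + 2*n (V(n, S) = 2*n + S = S + 2*n)
W = -137 (W = (23 + 2*20) - 200 = (23 + 40) - 200 = 63 - 200 = -137)
j(H) = 2*H/3 (j(H) = (-1 + 5/3)*H = 2*H/3)
W*(j(3)*2 - 3) = -137*(((⅔)*3)*2 - 3) = -137*(2*2 - 3) = -137*(4 - 3) = -137*1 = -137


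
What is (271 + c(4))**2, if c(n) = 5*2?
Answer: 78961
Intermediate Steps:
c(n) = 10
(271 + c(4))**2 = (271 + 10)**2 = 281**2 = 78961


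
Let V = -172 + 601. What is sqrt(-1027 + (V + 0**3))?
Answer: I*sqrt(598) ≈ 24.454*I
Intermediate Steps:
V = 429
sqrt(-1027 + (V + 0**3)) = sqrt(-1027 + (429 + 0**3)) = sqrt(-1027 + (429 + 0)) = sqrt(-1027 + 429) = sqrt(-598) = I*sqrt(598)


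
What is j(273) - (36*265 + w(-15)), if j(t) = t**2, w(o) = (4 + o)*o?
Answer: 64824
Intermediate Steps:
w(o) = o*(4 + o)
j(273) - (36*265 + w(-15)) = 273**2 - (36*265 - 15*(4 - 15)) = 74529 - (9540 - 15*(-11)) = 74529 - (9540 + 165) = 74529 - 1*9705 = 74529 - 9705 = 64824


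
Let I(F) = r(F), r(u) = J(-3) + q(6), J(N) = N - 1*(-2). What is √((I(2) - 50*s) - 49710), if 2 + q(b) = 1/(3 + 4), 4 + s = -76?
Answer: I*√2239930/7 ≈ 213.81*I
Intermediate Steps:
s = -80 (s = -4 - 76 = -80)
J(N) = 2 + N (J(N) = N + 2 = 2 + N)
q(b) = -13/7 (q(b) = -2 + 1/(3 + 4) = -2 + 1/7 = -2 + ⅐ = -13/7)
r(u) = -20/7 (r(u) = (2 - 3) - 13/7 = -1 - 13/7 = -20/7)
I(F) = -20/7
√((I(2) - 50*s) - 49710) = √((-20/7 - 50*(-80)) - 49710) = √((-20/7 + 4000) - 49710) = √(27980/7 - 49710) = √(-319990/7) = I*√2239930/7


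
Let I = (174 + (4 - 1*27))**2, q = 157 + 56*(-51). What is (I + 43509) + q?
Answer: 63611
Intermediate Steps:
q = -2699 (q = 157 - 2856 = -2699)
I = 22801 (I = (174 + (4 - 27))**2 = (174 - 23)**2 = 151**2 = 22801)
(I + 43509) + q = (22801 + 43509) - 2699 = 66310 - 2699 = 63611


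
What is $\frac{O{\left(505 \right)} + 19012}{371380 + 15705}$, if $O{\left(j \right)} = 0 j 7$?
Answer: $\frac{19012}{387085} \approx 0.049116$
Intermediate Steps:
$O{\left(j \right)} = 0$ ($O{\left(j \right)} = 0 \cdot 7 = 0$)
$\frac{O{\left(505 \right)} + 19012}{371380 + 15705} = \frac{0 + 19012}{371380 + 15705} = \frac{19012}{387085}$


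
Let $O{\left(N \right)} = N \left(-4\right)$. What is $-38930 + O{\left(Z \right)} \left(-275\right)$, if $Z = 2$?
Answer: $-36730$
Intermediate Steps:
$O{\left(N \right)} = - 4 N$
$-38930 + O{\left(Z \right)} \left(-275\right) = -38930 + \left(-4\right) 2 \left(-275\right) = -38930 - -2200 = -38930 + 2200 = -36730$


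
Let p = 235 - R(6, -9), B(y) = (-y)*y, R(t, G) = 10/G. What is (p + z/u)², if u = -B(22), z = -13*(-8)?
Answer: 66233654881/1185921 ≈ 55850.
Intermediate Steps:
B(y) = -y²
p = 2125/9 (p = 235 - 10/(-9) = 235 - 10*(-1)/9 = 235 - 1*(-10/9) = 235 + 10/9 = 2125/9 ≈ 236.11)
z = 104
u = 484 (u = -(-1)*22² = -(-1)*484 = -1*(-484) = 484)
(p + z/u)² = (2125/9 + 104/484)² = (2125/9 + 104*(1/484))² = (2125/9 + 26/121)² = (257359/1089)² = 66233654881/1185921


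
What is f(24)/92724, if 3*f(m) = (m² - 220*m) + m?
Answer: -130/7727 ≈ -0.016824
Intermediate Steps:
f(m) = -73*m + m²/3 (f(m) = ((m² - 220*m) + m)/3 = (m² - 219*m)/3 = -73*m + m²/3)
f(24)/92724 = ((⅓)*24*(-219 + 24))/92724 = ((⅓)*24*(-195))*(1/92724) = -1560*1/92724 = -130/7727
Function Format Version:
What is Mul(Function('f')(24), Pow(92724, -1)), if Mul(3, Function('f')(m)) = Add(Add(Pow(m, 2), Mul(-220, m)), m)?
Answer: Rational(-130, 7727) ≈ -0.016824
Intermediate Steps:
Function('f')(m) = Add(Mul(-73, m), Mul(Rational(1, 3), Pow(m, 2))) (Function('f')(m) = Mul(Rational(1, 3), Add(Add(Pow(m, 2), Mul(-220, m)), m)) = Mul(Rational(1, 3), Add(Pow(m, 2), Mul(-219, m))) = Add(Mul(-73, m), Mul(Rational(1, 3), Pow(m, 2))))
Mul(Function('f')(24), Pow(92724, -1)) = Mul(Mul(Rational(1, 3), 24, Add(-219, 24)), Pow(92724, -1)) = Mul(Mul(Rational(1, 3), 24, -195), Rational(1, 92724)) = Mul(-1560, Rational(1, 92724)) = Rational(-130, 7727)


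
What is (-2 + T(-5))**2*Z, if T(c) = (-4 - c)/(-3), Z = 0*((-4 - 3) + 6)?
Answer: 0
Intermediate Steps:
Z = 0 (Z = 0*(-7 + 6) = 0*(-1) = 0)
T(c) = 4/3 + c/3 (T(c) = (-4 - c)*(-1/3) = 4/3 + c/3)
(-2 + T(-5))**2*Z = (-2 + (4/3 + (1/3)*(-5)))**2*0 = (-2 + (4/3 - 5/3))**2*0 = (-2 - 1/3)**2*0 = (-7/3)**2*0 = (49/9)*0 = 0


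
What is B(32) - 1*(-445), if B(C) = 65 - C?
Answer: 478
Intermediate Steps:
B(32) - 1*(-445) = (65 - 1*32) - 1*(-445) = (65 - 32) + 445 = 33 + 445 = 478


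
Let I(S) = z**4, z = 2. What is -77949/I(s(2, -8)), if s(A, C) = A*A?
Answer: -77949/16 ≈ -4871.8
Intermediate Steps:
s(A, C) = A**2
I(S) = 16 (I(S) = 2**4 = 16)
-77949/I(s(2, -8)) = -77949/16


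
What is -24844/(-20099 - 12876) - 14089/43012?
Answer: 604005353/1418320700 ≈ 0.42586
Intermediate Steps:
-24844/(-20099 - 12876) - 14089/43012 = -24844/(-32975) - 14089*1/43012 = -24844*(-1/32975) - 14089/43012 = 24844/32975 - 14089/43012 = 604005353/1418320700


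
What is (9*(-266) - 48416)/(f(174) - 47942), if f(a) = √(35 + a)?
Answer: 487186604/459687031 + 10162*√209/459687031 ≈ 1.0601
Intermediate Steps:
(9*(-266) - 48416)/(f(174) - 47942) = (9*(-266) - 48416)/(√(35 + 174) - 47942) = (-2394 - 48416)/(√209 - 47942) = -50810/(-47942 + √209)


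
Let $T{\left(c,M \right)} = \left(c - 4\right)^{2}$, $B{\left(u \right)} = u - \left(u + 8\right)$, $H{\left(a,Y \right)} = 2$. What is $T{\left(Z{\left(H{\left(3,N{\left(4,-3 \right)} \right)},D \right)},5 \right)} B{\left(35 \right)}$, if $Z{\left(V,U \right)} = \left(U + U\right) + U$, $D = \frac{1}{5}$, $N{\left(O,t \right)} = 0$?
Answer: $- \frac{2312}{25} \approx -92.48$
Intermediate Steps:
$D = \frac{1}{5} \approx 0.2$
$B{\left(u \right)} = -8$ ($B{\left(u \right)} = u - \left(8 + u\right) = -8$)
$Z{\left(V,U \right)} = 3 U$ ($Z{\left(V,U \right)} = 2 U + U = 3 U$)
$T{\left(c,M \right)} = \left(-4 + c\right)^{2}$
$T{\left(Z{\left(H{\left(3,N{\left(4,-3 \right)} \right)},D \right)},5 \right)} B{\left(35 \right)} = \left(-4 + 3 \cdot \frac{1}{5}\right)^{2} \left(-8\right) = \left(-4 + \frac{3}{5}\right)^{2} \left(-8\right) = \left(- \frac{17}{5}\right)^{2} \left(-8\right) = \frac{289}{25} \left(-8\right) = - \frac{2312}{25}$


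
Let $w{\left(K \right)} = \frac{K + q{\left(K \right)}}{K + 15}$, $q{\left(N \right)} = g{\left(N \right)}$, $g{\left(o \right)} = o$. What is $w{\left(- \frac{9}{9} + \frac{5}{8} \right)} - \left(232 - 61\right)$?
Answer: $- \frac{6671}{39} \approx -171.05$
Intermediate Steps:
$q{\left(N \right)} = N$
$w{\left(K \right)} = \frac{2 K}{15 + K}$ ($w{\left(K \right)} = \frac{K + K}{K + 15} = \frac{2 K}{15 + K}$)
$w{\left(- \frac{9}{9} + \frac{5}{8} \right)} - \left(232 - 61\right) = \frac{2 \left(- \frac{9}{9} + \frac{5}{8}\right)}{15 + \left(- \frac{9}{9} + \frac{5}{8}\right)} - \left(232 - 61\right) = \frac{2 \left(\left(-9\right) \frac{1}{9} + 5 \cdot \frac{1}{8}\right)}{15 + \left(\left(-9\right) \frac{1}{9} + 5 \cdot \frac{1}{8}\right)} - \left(232 - 61\right) = \frac{2 \left(-1 + \frac{5}{8}\right)}{15 + \left(-1 + \frac{5}{8}\right)} - 171 = 2 \left(- \frac{3}{8}\right) \frac{1}{15 - \frac{3}{8}} - 171 = 2 \left(- \frac{3}{8}\right) \frac{1}{\frac{117}{8}} - 171 = 2 \left(- \frac{3}{8}\right) \frac{8}{117} - 171 = - \frac{2}{39} - 171 = - \frac{6671}{39}$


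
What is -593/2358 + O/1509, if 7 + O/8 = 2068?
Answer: 12661289/1186074 ≈ 10.675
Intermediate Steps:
O = 16488 (O = -56 + 8*2068 = -56 + 16544 = 16488)
-593/2358 + O/1509 = -593/2358 + 16488/1509 = -593*1/2358 + 16488*(1/1509) = -593/2358 + 5496/503 = 12661289/1186074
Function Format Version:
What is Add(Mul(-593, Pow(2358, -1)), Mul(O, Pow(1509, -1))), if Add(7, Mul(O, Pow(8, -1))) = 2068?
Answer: Rational(12661289, 1186074) ≈ 10.675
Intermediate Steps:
O = 16488 (O = Add(-56, Mul(8, 2068)) = Add(-56, 16544) = 16488)
Add(Mul(-593, Pow(2358, -1)), Mul(O, Pow(1509, -1))) = Add(Mul(-593, Pow(2358, -1)), Mul(16488, Pow(1509, -1))) = Add(Mul(-593, Rational(1, 2358)), Mul(16488, Rational(1, 1509))) = Add(Rational(-593, 2358), Rational(5496, 503)) = Rational(12661289, 1186074)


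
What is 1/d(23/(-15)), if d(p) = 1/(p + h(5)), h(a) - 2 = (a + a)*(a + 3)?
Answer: 1207/15 ≈ 80.467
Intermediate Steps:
h(a) = 2 + 2*a*(3 + a) (h(a) = 2 + (a + a)*(a + 3) = 2 + (2*a)*(3 + a) = 2 + 2*a*(3 + a))
d(p) = 1/(82 + p) (d(p) = 1/(p + (2 + 2*5**2 + 6*5)) = 1/(p + (2 + 2*25 + 30)) = 1/(p + (2 + 50 + 30)) = 1/(p + 82) = 1/(82 + p))
1/d(23/(-15)) = 1/(1/(82 + 23/(-15))) = 1/(1/(82 + 23*(-1/15))) = 1/(1/(82 - 23/15)) = 1/(1/(1207/15)) = 1/(15/1207) = 1207/15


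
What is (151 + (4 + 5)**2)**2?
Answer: 53824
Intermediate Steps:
(151 + (4 + 5)**2)**2 = (151 + 9**2)**2 = (151 + 81)**2 = 232**2 = 53824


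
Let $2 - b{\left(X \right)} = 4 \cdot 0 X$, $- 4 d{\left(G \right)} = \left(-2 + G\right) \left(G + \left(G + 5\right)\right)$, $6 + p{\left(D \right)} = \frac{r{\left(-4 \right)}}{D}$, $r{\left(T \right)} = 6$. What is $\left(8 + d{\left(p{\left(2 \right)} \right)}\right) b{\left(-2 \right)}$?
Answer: $\frac{27}{2} \approx 13.5$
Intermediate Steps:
$p{\left(D \right)} = -6 + \frac{6}{D}$
$d{\left(G \right)} = - \frac{\left(-2 + G\right) \left(5 + 2 G\right)}{4}$ ($d{\left(G \right)} = - \frac{\left(-2 + G\right) \left(G + \left(G + 5\right)\right)}{4} = - \frac{\left(-2 + G\right) \left(G + \left(5 + G\right)\right)}{4} = - \frac{\left(-2 + G\right) \left(5 + 2 G\right)}{4}$)
$b{\left(X \right)} = 2$ ($b{\left(X \right)} = 2 - 4 \cdot 0 X = 2 - 0 X = 2 - 0 = 2 + 0 = 2$)
$\left(8 + d{\left(p{\left(2 \right)} \right)}\right) b{\left(-2 \right)} = \left(8 - \left(- \frac{5}{2} + \frac{\left(-6 + \frac{6}{2}\right)^{2}}{2} + \frac{-6 + \frac{6}{2}}{4}\right)\right) 2 = \left(8 - \left(- \frac{5}{2} + \frac{\left(-6 + 6 \cdot \frac{1}{2}\right)^{2}}{2} + \frac{-6 + 6 \cdot \frac{1}{2}}{4}\right)\right) 2 = \left(8 - \left(- \frac{5}{2} + \frac{\left(-6 + 3\right)^{2}}{2} + \frac{-6 + 3}{4}\right)\right) 2 = \left(8 - \left(- \frac{13}{4} + \frac{9}{2}\right)\right) 2 = \left(8 + \left(\frac{5}{2} - \frac{9}{2} + \frac{3}{4}\right)\right) 2 = \left(8 - \frac{5}{4}\right) 2 = \frac{27}{4} \cdot 2 = \frac{27}{2}$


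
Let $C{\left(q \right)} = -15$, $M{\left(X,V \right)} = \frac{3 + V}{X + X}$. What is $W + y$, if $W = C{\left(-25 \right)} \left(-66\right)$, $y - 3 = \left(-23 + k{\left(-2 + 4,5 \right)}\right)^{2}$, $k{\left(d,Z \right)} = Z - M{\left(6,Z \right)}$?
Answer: $\frac{12073}{9} \approx 1341.4$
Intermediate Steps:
$M{\left(X,V \right)} = \frac{3 + V}{2 X}$
$k{\left(d,Z \right)} = - \frac{1}{4} + \frac{11 Z}{12}$ ($k{\left(d,Z \right)} = Z - \frac{3 + Z}{2 \cdot 6} = Z - \frac{1}{2} \cdot \frac{1}{6} \left(3 + Z\right) = Z - \left(\frac{1}{4} + \frac{Z}{12}\right) = - \frac{1}{4} + \frac{11 Z}{12}$)
$y = \frac{3163}{9}$ ($y = 3 + \left(-23 + \left(- \frac{1}{4} + \frac{11}{12} \cdot 5\right)\right)^{2} = 3 + \left(-23 + \left(- \frac{1}{4} + \frac{55}{12}\right)\right)^{2} = 3 + \left(-23 + \frac{13}{3}\right)^{2} = 3 + \left(- \frac{56}{3}\right)^{2} = 3 + \frac{3136}{9} = \frac{3163}{9} \approx 351.44$)
$W = 990$ ($W = \left(-15\right) \left(-66\right) = 990$)
$W + y = 990 + \frac{3163}{9} = \frac{12073}{9}$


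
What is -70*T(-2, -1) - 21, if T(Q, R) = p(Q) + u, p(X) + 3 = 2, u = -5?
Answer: 399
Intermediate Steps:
p(X) = -1 (p(X) = -3 + 2 = -1)
T(Q, R) = -6 (T(Q, R) = -1 - 5 = -6)
-70*T(-2, -1) - 21 = -70*(-6) - 21 = 420 - 21 = 399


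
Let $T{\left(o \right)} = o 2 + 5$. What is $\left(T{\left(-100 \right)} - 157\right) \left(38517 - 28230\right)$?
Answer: $-3621024$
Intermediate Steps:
$T{\left(o \right)} = 5 + 2 o$ ($T{\left(o \right)} = 2 o + 5 = 5 + 2 o$)
$\left(T{\left(-100 \right)} - 157\right) \left(38517 - 28230\right) = \left(\left(5 + 2 \left(-100\right)\right) - 157\right) \left(38517 - 28230\right) = \left(\left(5 - 200\right) - 157\right) \left(38517 - 28230\right) = \left(-195 - 157\right) 10287 = \left(-352\right) 10287 = -3621024$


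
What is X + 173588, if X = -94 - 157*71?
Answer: 162347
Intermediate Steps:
X = -11241 (X = -94 - 11147 = -11241)
X + 173588 = -11241 + 173588 = 162347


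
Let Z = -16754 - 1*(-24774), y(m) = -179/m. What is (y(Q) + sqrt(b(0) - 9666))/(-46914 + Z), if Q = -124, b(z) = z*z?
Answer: -179/4822856 - 3*I*sqrt(1074)/38894 ≈ -3.7115e-5 - 0.0025278*I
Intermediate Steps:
b(z) = z**2
Z = 8020 (Z = -16754 + 24774 = 8020)
(y(Q) + sqrt(b(0) - 9666))/(-46914 + Z) = (-179/(-124) + sqrt(0**2 - 9666))/(-46914 + 8020) = (-179*(-1/124) + sqrt(0 - 9666))/(-38894) = (179/124 + sqrt(-9666))*(-1/38894) = (179/124 + 3*I*sqrt(1074))*(-1/38894) = -179/4822856 - 3*I*sqrt(1074)/38894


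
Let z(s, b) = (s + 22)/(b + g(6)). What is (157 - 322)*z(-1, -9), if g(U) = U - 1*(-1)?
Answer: 3465/2 ≈ 1732.5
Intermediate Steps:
g(U) = 1 + U (g(U) = U + 1 = 1 + U)
z(s, b) = (22 + s)/(7 + b) (z(s, b) = (s + 22)/(b + (1 + 6)) = (22 + s)/(b + 7) = (22 + s)/(7 + b))
(157 - 322)*z(-1, -9) = (157 - 322)*((22 - 1)/(7 - 9)) = -165*21/(-2) = -(-165)*21/2 = -165*(-21/2) = 3465/2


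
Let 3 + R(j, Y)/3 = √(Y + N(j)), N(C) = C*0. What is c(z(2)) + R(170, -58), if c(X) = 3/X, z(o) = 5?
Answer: -42/5 + 3*I*√58 ≈ -8.4 + 22.847*I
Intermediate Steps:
N(C) = 0
R(j, Y) = -9 + 3*√Y (R(j, Y) = -9 + 3*√(Y + 0) = -9 + 3*√Y)
c(z(2)) + R(170, -58) = 3/5 + (-9 + 3*√(-58)) = 3*(⅕) + (-9 + 3*(I*√58)) = ⅗ + (-9 + 3*I*√58) = -42/5 + 3*I*√58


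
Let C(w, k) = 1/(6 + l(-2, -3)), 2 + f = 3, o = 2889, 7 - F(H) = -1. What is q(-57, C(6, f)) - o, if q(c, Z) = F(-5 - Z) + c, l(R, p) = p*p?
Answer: -2938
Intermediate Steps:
l(R, p) = p**2
F(H) = 8 (F(H) = 7 - 1*(-1) = 7 + 1 = 8)
f = 1 (f = -2 + 3 = 1)
C(w, k) = 1/15 (C(w, k) = 1/(6 + (-3)**2) = 1/(6 + 9) = 1/15)
q(c, Z) = 8 + c
q(-57, C(6, f)) - o = (8 - 57) - 1*2889 = -49 - 2889 = -2938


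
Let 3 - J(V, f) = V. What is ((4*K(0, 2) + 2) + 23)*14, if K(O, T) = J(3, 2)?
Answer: 350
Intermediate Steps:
J(V, f) = 3 - V
K(O, T) = 0 (K(O, T) = 3 - 1*3 = 3 - 3 = 0)
((4*K(0, 2) + 2) + 23)*14 = ((4*0 + 2) + 23)*14 = ((0 + 2) + 23)*14 = (2 + 23)*14 = 25*14 = 350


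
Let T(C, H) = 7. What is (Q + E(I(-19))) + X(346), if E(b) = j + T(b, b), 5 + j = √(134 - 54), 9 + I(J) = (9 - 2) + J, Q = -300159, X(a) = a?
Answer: -299811 + 4*√5 ≈ -2.9980e+5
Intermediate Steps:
I(J) = -2 + J (I(J) = -9 + ((9 - 2) + J) = -9 + (7 + J) = -2 + J)
j = -5 + 4*√5 (j = -5 + √(134 - 54) = -5 + √80 = -5 + 4*√5 ≈ 3.9443)
E(b) = 2 + 4*√5 (E(b) = (-5 + 4*√5) + 7 = 2 + 4*√5)
(Q + E(I(-19))) + X(346) = (-300159 + (2 + 4*√5)) + 346 = (-300157 + 4*√5) + 346 = -299811 + 4*√5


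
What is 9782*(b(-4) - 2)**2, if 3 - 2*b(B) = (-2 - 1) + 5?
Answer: 44019/2 ≈ 22010.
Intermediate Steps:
b(B) = 1/2 (b(B) = 3/2 - ((-2 - 1) + 5)/2 = 3/2 - (-3 + 5)/2 = 3/2 - 1/2*2 = 3/2 - 1 = 1/2)
9782*(b(-4) - 2)**2 = 9782*(1/2 - 2)**2 = 9782*(-3/2)**2 = 9782*(9/4) = 44019/2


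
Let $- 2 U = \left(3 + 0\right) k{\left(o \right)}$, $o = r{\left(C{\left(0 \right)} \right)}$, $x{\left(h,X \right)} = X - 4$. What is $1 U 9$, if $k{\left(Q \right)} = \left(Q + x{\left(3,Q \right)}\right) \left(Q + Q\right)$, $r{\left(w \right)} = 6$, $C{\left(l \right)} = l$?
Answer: $-1296$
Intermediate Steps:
$x{\left(h,X \right)} = -4 + X$ ($x{\left(h,X \right)} = X - 4 = -4 + X$)
$o = 6$
$k{\left(Q \right)} = 2 Q \left(-4 + 2 Q\right)$ ($k{\left(Q \right)} = \left(Q + \left(-4 + Q\right)\right) \left(Q + Q\right) = \left(-4 + 2 Q\right) 2 Q = 2 Q \left(-4 + 2 Q\right)$)
$U = -144$ ($U = - \frac{\left(3 + 0\right) 4 \cdot 6 \left(-2 + 6\right)}{2} = - \frac{3 \cdot 4 \cdot 6 \cdot 4}{2} = - \frac{3 \cdot 96}{2} = \left(- \frac{1}{2}\right) 288 = -144$)
$1 U 9 = 1 \left(-144\right) 9 = \left(-144\right) 9 = -1296$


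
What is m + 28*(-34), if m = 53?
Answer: -899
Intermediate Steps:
m + 28*(-34) = 53 + 28*(-34) = 53 - 952 = -899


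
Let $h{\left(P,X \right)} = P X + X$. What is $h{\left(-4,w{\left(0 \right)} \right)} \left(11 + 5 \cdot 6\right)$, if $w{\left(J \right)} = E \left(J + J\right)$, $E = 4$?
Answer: $0$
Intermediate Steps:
$w{\left(J \right)} = 8 J$ ($w{\left(J \right)} = 4 \left(J + J\right) = 4 \cdot 2 J = 8 J$)
$h{\left(P,X \right)} = X + P X$
$h{\left(-4,w{\left(0 \right)} \right)} \left(11 + 5 \cdot 6\right) = 8 \cdot 0 \left(1 - 4\right) \left(11 + 5 \cdot 6\right) = 0 \left(-3\right) \left(11 + 30\right) = 0 \cdot 41 = 0$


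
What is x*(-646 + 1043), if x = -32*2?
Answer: -25408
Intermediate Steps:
x = -64
x*(-646 + 1043) = -64*(-646 + 1043) = -64*397 = -25408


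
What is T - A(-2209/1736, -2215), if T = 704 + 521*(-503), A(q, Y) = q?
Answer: -453717015/1736 ≈ -2.6136e+5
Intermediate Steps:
T = -261359 (T = 704 - 262063 = -261359)
T - A(-2209/1736, -2215) = -261359 - (-2209)/1736 = -261359 - 1*(-2209/1736) = -261359 + 2209/1736 = -453717015/1736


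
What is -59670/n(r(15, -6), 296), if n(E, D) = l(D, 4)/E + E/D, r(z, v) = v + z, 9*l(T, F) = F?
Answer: -1430647920/1913 ≈ -7.4786e+5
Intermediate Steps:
l(T, F) = F/9
n(E, D) = 4/(9*E) + E/D (n(E, D) = ((⅑)*4)/E + E/D = 4/(9*E) + E/D)
-59670/n(r(15, -6), 296) = -59670/(4/(9*(-6 + 15)) + (-6 + 15)/296) = -59670/((4/9)/9 + 9*(1/296)) = -59670/((4/9)*(⅑) + 9/296) = -59670/(4/81 + 9/296) = -59670/1913/23976 = -59670*23976/1913 = -1430647920/1913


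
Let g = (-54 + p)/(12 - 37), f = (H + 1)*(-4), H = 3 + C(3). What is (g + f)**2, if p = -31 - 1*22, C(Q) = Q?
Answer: 351649/625 ≈ 562.64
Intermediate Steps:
p = -53 (p = -31 - 22 = -53)
H = 6 (H = 3 + 3 = 6)
f = -28 (f = (6 + 1)*(-4) = 7*(-4) = -28)
g = 107/25 (g = (-54 - 53)/(12 - 37) = -107/(-25) = -107*(-1/25) = 107/25 ≈ 4.2800)
(g + f)**2 = (107/25 - 28)**2 = (-593/25)**2 = 351649/625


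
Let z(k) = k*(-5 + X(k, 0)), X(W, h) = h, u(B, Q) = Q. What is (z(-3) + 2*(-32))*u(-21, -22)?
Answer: 1078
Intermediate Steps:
z(k) = -5*k (z(k) = k*(-5 + 0) = k*(-5) = -5*k)
(z(-3) + 2*(-32))*u(-21, -22) = (-5*(-3) + 2*(-32))*(-22) = (15 - 64)*(-22) = -49*(-22) = 1078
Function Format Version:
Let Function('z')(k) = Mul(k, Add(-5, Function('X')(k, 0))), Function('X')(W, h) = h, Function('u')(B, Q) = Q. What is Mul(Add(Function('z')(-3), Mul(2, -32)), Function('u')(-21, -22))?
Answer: 1078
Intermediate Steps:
Function('z')(k) = Mul(-5, k) (Function('z')(k) = Mul(k, Add(-5, 0)) = Mul(k, -5) = Mul(-5, k))
Mul(Add(Function('z')(-3), Mul(2, -32)), Function('u')(-21, -22)) = Mul(Add(Mul(-5, -3), Mul(2, -32)), -22) = Mul(Add(15, -64), -22) = Mul(-49, -22) = 1078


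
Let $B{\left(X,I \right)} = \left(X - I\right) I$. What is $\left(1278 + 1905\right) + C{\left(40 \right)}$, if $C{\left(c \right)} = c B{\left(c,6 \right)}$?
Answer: $11343$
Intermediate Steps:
$B{\left(X,I \right)} = I \left(X - I\right)$
$C{\left(c \right)} = c \left(-36 + 6 c\right)$ ($C{\left(c \right)} = c 6 \left(c - 6\right) = c 6 \left(-6 + c\right) = c \left(-36 + 6 c\right)$)
$\left(1278 + 1905\right) + C{\left(40 \right)} = \left(1278 + 1905\right) + 6 \cdot 40 \left(-6 + 40\right) = 3183 + 6 \cdot 40 \cdot 34 = 3183 + 8160 = 11343$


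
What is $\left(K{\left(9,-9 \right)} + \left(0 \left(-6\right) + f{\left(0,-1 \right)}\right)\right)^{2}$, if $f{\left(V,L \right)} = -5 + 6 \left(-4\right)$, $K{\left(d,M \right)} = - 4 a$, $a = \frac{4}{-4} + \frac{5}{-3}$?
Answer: $\frac{3025}{9} \approx 336.11$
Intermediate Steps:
$a = - \frac{8}{3}$ ($a = 4 \left(- \frac{1}{4}\right) + 5 \left(- \frac{1}{3}\right) = -1 - \frac{5}{3} = - \frac{8}{3} \approx -2.6667$)
$K{\left(d,M \right)} = \frac{32}{3}$ ($K{\left(d,M \right)} = \left(-4\right) \left(- \frac{8}{3}\right) = \frac{32}{3}$)
$f{\left(V,L \right)} = -29$ ($f{\left(V,L \right)} = -5 - 24 = -29$)
$\left(K{\left(9,-9 \right)} + \left(0 \left(-6\right) + f{\left(0,-1 \right)}\right)\right)^{2} = \left(\frac{32}{3} + \left(0 \left(-6\right) - 29\right)\right)^{2} = \left(\frac{32}{3} + \left(0 - 29\right)\right)^{2} = \left(\frac{32}{3} - 29\right)^{2} = \left(- \frac{55}{3}\right)^{2} = \frac{3025}{9}$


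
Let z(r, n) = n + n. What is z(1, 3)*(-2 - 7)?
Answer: -54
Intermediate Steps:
z(r, n) = 2*n
z(1, 3)*(-2 - 7) = (2*3)*(-2 - 7) = 6*(-9) = -54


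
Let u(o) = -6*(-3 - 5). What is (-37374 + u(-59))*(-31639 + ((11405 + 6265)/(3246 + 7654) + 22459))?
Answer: 186712733079/545 ≈ 3.4259e+8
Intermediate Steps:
u(o) = 48 (u(o) = -6*(-8) = 48)
(-37374 + u(-59))*(-31639 + ((11405 + 6265)/(3246 + 7654) + 22459)) = (-37374 + 48)*(-31639 + ((11405 + 6265)/(3246 + 7654) + 22459)) = -37326*(-31639 + (17670/10900 + 22459)) = -37326*(-31639 + (17670*(1/10900) + 22459)) = -37326*(-31639 + (1767/1090 + 22459)) = -37326*(-31639 + 24482077/1090) = -37326*(-10004433/1090) = 186712733079/545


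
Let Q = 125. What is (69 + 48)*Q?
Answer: 14625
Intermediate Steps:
(69 + 48)*Q = (69 + 48)*125 = 117*125 = 14625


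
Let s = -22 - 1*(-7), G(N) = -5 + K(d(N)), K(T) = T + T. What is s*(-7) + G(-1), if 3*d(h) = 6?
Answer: 104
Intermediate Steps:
d(h) = 2 (d(h) = (⅓)*6 = 2)
K(T) = 2*T
G(N) = -1 (G(N) = -5 + 2*2 = -5 + 4 = -1)
s = -15 (s = -22 + 7 = -15)
s*(-7) + G(-1) = -15*(-7) - 1 = 105 - 1 = 104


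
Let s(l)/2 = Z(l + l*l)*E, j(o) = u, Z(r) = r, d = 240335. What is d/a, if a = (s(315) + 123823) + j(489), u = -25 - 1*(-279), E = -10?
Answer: -240335/1866723 ≈ -0.12875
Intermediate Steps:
u = 254 (u = -25 + 279 = 254)
j(o) = 254
s(l) = -20*l - 20*l² (s(l) = 2*((l + l*l)*(-10)) = 2*((l + l²)*(-10)) = 2*(-10*l - 10*l²) = -20*l - 20*l²)
a = -1866723 (a = (-20*315*(1 + 315) + 123823) + 254 = (-20*315*316 + 123823) + 254 = (-1990800 + 123823) + 254 = -1866977 + 254 = -1866723)
d/a = 240335/(-1866723) = 240335*(-1/1866723) = -240335/1866723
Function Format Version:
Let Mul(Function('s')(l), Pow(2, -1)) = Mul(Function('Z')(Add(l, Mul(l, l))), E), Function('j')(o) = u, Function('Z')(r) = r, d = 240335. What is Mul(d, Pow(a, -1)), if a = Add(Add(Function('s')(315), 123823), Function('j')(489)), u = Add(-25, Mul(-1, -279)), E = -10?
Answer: Rational(-240335, 1866723) ≈ -0.12875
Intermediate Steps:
u = 254 (u = Add(-25, 279) = 254)
Function('j')(o) = 254
Function('s')(l) = Add(Mul(-20, l), Mul(-20, Pow(l, 2))) (Function('s')(l) = Mul(2, Mul(Add(l, Mul(l, l)), -10)) = Mul(2, Mul(Add(l, Pow(l, 2)), -10)) = Mul(2, Add(Mul(-10, l), Mul(-10, Pow(l, 2)))) = Add(Mul(-20, l), Mul(-20, Pow(l, 2))))
a = -1866723 (a = Add(Add(Mul(-20, 315, Add(1, 315)), 123823), 254) = Add(Add(Mul(-20, 315, 316), 123823), 254) = Add(Add(-1990800, 123823), 254) = Add(-1866977, 254) = -1866723)
Mul(d, Pow(a, -1)) = Mul(240335, Pow(-1866723, -1)) = Mul(240335, Rational(-1, 1866723)) = Rational(-240335, 1866723)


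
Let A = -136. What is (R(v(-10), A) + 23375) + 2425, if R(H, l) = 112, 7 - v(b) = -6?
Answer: 25912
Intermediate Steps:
v(b) = 13 (v(b) = 7 - 1*(-6) = 7 + 6 = 13)
(R(v(-10), A) + 23375) + 2425 = (112 + 23375) + 2425 = 23487 + 2425 = 25912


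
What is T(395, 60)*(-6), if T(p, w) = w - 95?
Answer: 210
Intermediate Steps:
T(p, w) = -95 + w
T(395, 60)*(-6) = (-95 + 60)*(-6) = -35*(-6) = 210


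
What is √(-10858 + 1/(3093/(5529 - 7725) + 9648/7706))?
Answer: I*√84622147891246/88255 ≈ 104.23*I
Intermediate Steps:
√(-10858 + 1/(3093/(5529 - 7725) + 9648/7706)) = √(-10858 + 1/(3093/(-2196) + 9648*(1/7706))) = √(-10858 + 1/(3093*(-1/2196) + 4824/3853)) = √(-10858 + 1/(-1031/732 + 4824/3853)) = √(-10858 + 1/(-441275/2820396)) = √(-10858 - 2820396/441275) = √(-4794184346/441275) = I*√84622147891246/88255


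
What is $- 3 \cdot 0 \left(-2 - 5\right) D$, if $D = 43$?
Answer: $0$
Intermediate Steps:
$- 3 \cdot 0 \left(-2 - 5\right) D = - 3 \cdot 0 \left(-2 - 5\right) 43 = - 3 \cdot 0 \left(-7\right) 43 = \left(-3\right) 0 \cdot 43 = 0 \cdot 43 = 0$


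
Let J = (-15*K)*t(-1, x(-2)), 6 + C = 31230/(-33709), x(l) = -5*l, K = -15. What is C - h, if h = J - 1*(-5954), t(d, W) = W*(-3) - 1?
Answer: 34183405/33709 ≈ 1014.1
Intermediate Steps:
t(d, W) = -1 - 3*W (t(d, W) = -3*W - 1 = -1 - 3*W)
C = -233484/33709 (C = -6 + 31230/(-33709) = -6 + 31230*(-1/33709) = -6 - 31230/33709 = -233484/33709 ≈ -6.9265)
J = -6975 (J = (-15*(-15))*(-1 - (-15)*(-2)) = 225*(-1 - 3*10) = 225*(-1 - 30) = 225*(-31) = -6975)
h = -1021 (h = -6975 - 1*(-5954) = -6975 + 5954 = -1021)
C - h = -233484/33709 - 1*(-1021) = -233484/33709 + 1021 = 34183405/33709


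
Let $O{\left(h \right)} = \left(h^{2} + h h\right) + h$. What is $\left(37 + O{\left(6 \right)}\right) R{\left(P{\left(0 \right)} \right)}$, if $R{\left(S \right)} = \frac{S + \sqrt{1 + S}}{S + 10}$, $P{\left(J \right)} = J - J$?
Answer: $\frac{23}{2} \approx 11.5$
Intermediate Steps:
$P{\left(J \right)} = 0$
$R{\left(S \right)} = \frac{S + \sqrt{1 + S}}{10 + S}$
$O{\left(h \right)} = h + 2 h^{2}$ ($O{\left(h \right)} = \left(h^{2} + h^{2}\right) + h = 2 h^{2} + h = h + 2 h^{2}$)
$\left(37 + O{\left(6 \right)}\right) R{\left(P{\left(0 \right)} \right)} = \left(37 + 6 \left(1 + 2 \cdot 6\right)\right) \frac{0 + \sqrt{1 + 0}}{10 + 0} = \left(37 + 6 \left(1 + 12\right)\right) \frac{0 + \sqrt{1}}{10} = \left(37 + 6 \cdot 13\right) \frac{0 + 1}{10} = \left(37 + 78\right) \frac{1}{10} \cdot 1 = 115 \cdot \frac{1}{10} = \frac{23}{2}$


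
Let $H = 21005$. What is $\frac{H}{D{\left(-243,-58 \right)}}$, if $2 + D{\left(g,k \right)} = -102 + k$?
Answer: $- \frac{21005}{162} \approx -129.66$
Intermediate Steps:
$D{\left(g,k \right)} = -104 + k$ ($D{\left(g,k \right)} = -2 + \left(-102 + k\right) = -104 + k$)
$\frac{H}{D{\left(-243,-58 \right)}} = \frac{21005}{-104 - 58} = \frac{21005}{-162} = 21005 \left(- \frac{1}{162}\right) = - \frac{21005}{162}$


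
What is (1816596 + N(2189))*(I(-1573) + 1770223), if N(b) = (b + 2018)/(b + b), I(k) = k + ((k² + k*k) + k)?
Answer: 53410653439123825/4378 ≈ 1.2200e+13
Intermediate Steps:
I(k) = 2*k + 2*k² (I(k) = k + ((k² + k²) + k) = k + (2*k² + k) = k + (k + 2*k²) = 2*k + 2*k²)
N(b) = (2018 + b)/(2*b) (N(b) = (2018 + b)/((2*b)) = (2018 + b)*(1/(2*b)) = (2018 + b)/(2*b))
(1816596 + N(2189))*(I(-1573) + 1770223) = (1816596 + (½)*(2018 + 2189)/2189)*(2*(-1573)*(1 - 1573) + 1770223) = (1816596 + (½)*(1/2189)*4207)*(2*(-1573)*(-1572) + 1770223) = (1816596 + 4207/4378)*(4945512 + 1770223) = (7953061495/4378)*6715735 = 53410653439123825/4378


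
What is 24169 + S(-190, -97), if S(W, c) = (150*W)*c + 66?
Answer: 2788735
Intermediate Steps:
S(W, c) = 66 + 150*W*c (S(W, c) = 150*W*c + 66 = 66 + 150*W*c)
24169 + S(-190, -97) = 24169 + (66 + 150*(-190)*(-97)) = 24169 + (66 + 2764500) = 24169 + 2764566 = 2788735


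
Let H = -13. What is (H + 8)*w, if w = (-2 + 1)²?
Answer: -5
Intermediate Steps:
w = 1 (w = (-1)² = 1)
(H + 8)*w = (-13 + 8)*1 = -5*1 = -5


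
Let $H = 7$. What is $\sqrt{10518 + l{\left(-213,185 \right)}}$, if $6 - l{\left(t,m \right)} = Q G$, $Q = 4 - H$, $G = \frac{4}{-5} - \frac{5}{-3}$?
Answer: $\frac{\sqrt{263165}}{5} \approx 102.6$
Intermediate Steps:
$G = \frac{13}{15}$ ($G = 4 \left(- \frac{1}{5}\right) - - \frac{5}{3} = - \frac{4}{5} + \frac{5}{3} = \frac{13}{15} \approx 0.86667$)
$Q = -3$ ($Q = 4 - 7 = -3$)
$l{\left(t,m \right)} = \frac{43}{5}$ ($l{\left(t,m \right)} = 6 - \left(-3\right) \frac{13}{15} = 6 - - \frac{13}{5} = 6 + \frac{13}{5} = \frac{43}{5}$)
$\sqrt{10518 + l{\left(-213,185 \right)}} = \sqrt{10518 + \frac{43}{5}} = \sqrt{\frac{52633}{5}} = \frac{\sqrt{263165}}{5}$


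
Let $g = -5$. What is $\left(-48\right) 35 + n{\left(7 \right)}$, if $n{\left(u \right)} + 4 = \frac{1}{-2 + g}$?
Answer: $- \frac{11789}{7} \approx -1684.1$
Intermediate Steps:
$n{\left(u \right)} = - \frac{29}{7}$ ($n{\left(u \right)} = -4 + \frac{1}{-2 - 5} = -4 + \frac{1}{-7} = -4 - \frac{1}{7} = - \frac{29}{7}$)
$\left(-48\right) 35 + n{\left(7 \right)} = \left(-48\right) 35 - \frac{29}{7} = -1680 - \frac{29}{7} = - \frac{11789}{7}$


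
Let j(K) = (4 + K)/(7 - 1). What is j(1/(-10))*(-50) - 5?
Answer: -75/2 ≈ -37.500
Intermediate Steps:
j(K) = ⅔ + K/6 (j(K) = (4 + K)/6 = (4 + K)*(⅙) = ⅔ + K/6)
j(1/(-10))*(-50) - 5 = (⅔ + (⅙)/(-10))*(-50) - 5 = (⅔ + (⅙)*(-⅒))*(-50) - 5 = (⅔ - 1/60)*(-50) - 5 = (13/20)*(-50) - 5 = -65/2 - 5 = -75/2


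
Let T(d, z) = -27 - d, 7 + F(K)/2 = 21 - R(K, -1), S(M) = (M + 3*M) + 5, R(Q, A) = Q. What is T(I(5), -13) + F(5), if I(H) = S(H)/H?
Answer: -14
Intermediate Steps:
S(M) = 5 + 4*M (S(M) = 4*M + 5 = 5 + 4*M)
F(K) = 28 - 2*K (F(K) = -14 + 2*(21 - K) = -14 + (42 - 2*K) = 28 - 2*K)
I(H) = (5 + 4*H)/H
T(I(5), -13) + F(5) = (-27 - (4 + 5/5)) + (28 - 2*5) = (-27 - (4 + 5*(⅕))) + (28 - 10) = (-27 - (4 + 1)) + 18 = (-27 - 1*5) + 18 = (-27 - 5) + 18 = -32 + 18 = -14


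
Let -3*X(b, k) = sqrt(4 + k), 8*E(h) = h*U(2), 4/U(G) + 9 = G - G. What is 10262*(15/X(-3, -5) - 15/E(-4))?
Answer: -692685 + 461790*I ≈ -6.9269e+5 + 4.6179e+5*I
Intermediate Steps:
U(G) = -4/9 (U(G) = 4/(-9 + (G - G)) = 4/(-9 + 0) = 4/(-9) = 4*(-1/9) = -4/9)
E(h) = -h/18 (E(h) = (h*(-4/9))/8 = (-4*h/9)/8 = -h/18)
X(b, k) = -sqrt(4 + k)/3
10262*(15/X(-3, -5) - 15/E(-4)) = 10262*(15/((-sqrt(4 - 5)/3)) - 15/((-1/18*(-4)))) = 10262*(15/((-I/3)) - 15/2/9) = 10262*(15/((-I/3)) - 15*9/2) = 10262*(15*(3*I) - 135/2) = 10262*(45*I - 135/2) = 10262*(-135/2 + 45*I) = -692685 + 461790*I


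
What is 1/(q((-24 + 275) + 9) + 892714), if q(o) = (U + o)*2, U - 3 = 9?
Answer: 1/893258 ≈ 1.1195e-6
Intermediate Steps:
U = 12 (U = 3 + 9 = 12)
q(o) = 24 + 2*o (q(o) = (12 + o)*2 = 24 + 2*o)
1/(q((-24 + 275) + 9) + 892714) = 1/((24 + 2*((-24 + 275) + 9)) + 892714) = 1/((24 + 2*(251 + 9)) + 892714) = 1/((24 + 2*260) + 892714) = 1/((24 + 520) + 892714) = 1/(544 + 892714) = 1/893258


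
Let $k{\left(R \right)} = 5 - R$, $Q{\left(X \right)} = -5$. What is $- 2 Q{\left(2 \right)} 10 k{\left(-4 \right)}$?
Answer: $900$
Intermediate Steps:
$- 2 Q{\left(2 \right)} 10 k{\left(-4 \right)} = \left(-2\right) \left(-5\right) 10 \left(5 - -4\right) = 10 \cdot 10 \left(5 + 4\right) = 100 \cdot 9 = 900$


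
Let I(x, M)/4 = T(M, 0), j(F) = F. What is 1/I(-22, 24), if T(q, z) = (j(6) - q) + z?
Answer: -1/72 ≈ -0.013889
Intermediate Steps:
T(q, z) = 6 + z - q (T(q, z) = (6 - q) + z = 6 + z - q)
I(x, M) = 24 - 4*M (I(x, M) = 4*(6 + 0 - M) = 4*(6 - M) = 24 - 4*M)
1/I(-22, 24) = 1/(24 - 4*24) = 1/(24 - 96) = 1/(-72) = -1/72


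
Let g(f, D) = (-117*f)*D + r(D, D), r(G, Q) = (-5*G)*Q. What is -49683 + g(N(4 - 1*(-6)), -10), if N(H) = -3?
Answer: -53693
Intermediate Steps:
r(G, Q) = -5*G*Q
g(f, D) = -5*D² - 117*D*f (g(f, D) = (-117*f)*D - 5*D*D = -117*D*f - 5*D² = -5*D² - 117*D*f)
-49683 + g(N(4 - 1*(-6)), -10) = -49683 - 10*(-117*(-3) - 5*(-10)) = -49683 - 10*(351 + 50) = -49683 - 10*401 = -49683 - 4010 = -53693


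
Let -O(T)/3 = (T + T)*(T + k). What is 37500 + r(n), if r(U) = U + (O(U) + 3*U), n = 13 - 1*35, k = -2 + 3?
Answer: 34640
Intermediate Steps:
k = 1
n = -22 (n = 13 - 35 = -22)
O(T) = -6*T*(1 + T) (O(T) = -3*(T + T)*(T + 1) = -3*2*T*(1 + T) = -6*T*(1 + T))
r(U) = 4*U - 6*U*(1 + U) (r(U) = U + (-6*U*(1 + U) + 3*U) = U + (3*U - 6*U*(1 + U)) = 4*U - 6*U*(1 + U))
37500 + r(n) = 37500 + 2*(-22)*(-1 - 3*(-22)) = 37500 + 2*(-22)*(-1 + 66) = 37500 + 2*(-22)*65 = 37500 - 2860 = 34640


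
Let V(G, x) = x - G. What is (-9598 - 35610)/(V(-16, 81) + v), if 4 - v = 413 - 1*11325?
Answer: -45208/11013 ≈ -4.1050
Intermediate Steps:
v = 10916 (v = 4 - (413 - 1*11325) = 4 - (413 - 11325) = 4 - 1*(-10912) = 4 + 10912 = 10916)
(-9598 - 35610)/(V(-16, 81) + v) = (-9598 - 35610)/((81 - 1*(-16)) + 10916) = -45208/((81 + 16) + 10916) = -45208/(97 + 10916) = -45208/11013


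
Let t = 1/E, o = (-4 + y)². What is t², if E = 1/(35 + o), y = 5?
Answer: 1296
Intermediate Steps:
o = 1 (o = (-4 + 5)² = 1² = 1)
E = 1/36 (E = 1/(35 + 1) = 1/36 ≈ 0.027778)
t = 36 (t = 1/(1/36) = 36)
t² = 36² = 1296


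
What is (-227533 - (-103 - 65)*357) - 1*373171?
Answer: -540728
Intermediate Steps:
(-227533 - (-103 - 65)*357) - 1*373171 = (-227533 - (-168)*357) - 373171 = (-227533 - 1*(-59976)) - 373171 = (-227533 + 59976) - 373171 = -167557 - 373171 = -540728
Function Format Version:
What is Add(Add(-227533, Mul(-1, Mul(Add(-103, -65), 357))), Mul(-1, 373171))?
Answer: -540728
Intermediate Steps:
Add(Add(-227533, Mul(-1, Mul(Add(-103, -65), 357))), Mul(-1, 373171)) = Add(Add(-227533, Mul(-1, Mul(-168, 357))), -373171) = Add(Add(-227533, Mul(-1, -59976)), -373171) = Add(Add(-227533, 59976), -373171) = Add(-167557, -373171) = -540728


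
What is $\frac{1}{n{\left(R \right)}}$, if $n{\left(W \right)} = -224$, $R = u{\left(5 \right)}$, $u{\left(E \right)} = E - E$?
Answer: $- \frac{1}{224} \approx -0.0044643$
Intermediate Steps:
$u{\left(E \right)} = 0$
$R = 0$
$\frac{1}{n{\left(R \right)}} = \frac{1}{-224} = - \frac{1}{224}$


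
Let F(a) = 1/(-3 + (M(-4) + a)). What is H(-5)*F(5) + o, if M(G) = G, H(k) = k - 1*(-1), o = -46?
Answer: -44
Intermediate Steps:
H(k) = 1 + k (H(k) = k + 1 = 1 + k)
F(a) = 1/(-7 + a) (F(a) = 1/(-3 + (-4 + a)) = 1/(-7 + a))
H(-5)*F(5) + o = (1 - 5)/(-7 + 5) - 46 = -4/(-2) - 46 = -4*(-1/2) - 46 = 2 - 46 = -44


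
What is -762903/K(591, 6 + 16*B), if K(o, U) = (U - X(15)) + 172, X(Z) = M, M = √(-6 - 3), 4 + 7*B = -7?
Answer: -5714143470/1145341 - 112146741*I/1145341 ≈ -4989.0 - 97.916*I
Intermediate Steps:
B = -11/7 (B = -4/7 + (⅐)*(-7) = -4/7 - 1 = -11/7 ≈ -1.5714)
M = 3*I (M = √(-9) = 3*I ≈ 3.0*I)
X(Z) = 3*I
K(o, U) = 172 + U - 3*I (K(o, U) = (U - 3*I) + 172 = 172 + U - 3*I)
-762903/K(591, 6 + 16*B) = -762903/(172 + (6 + 16*(-11/7)) - 3*I) = -762903/(172 + (6 - 176/7) - 3*I) = -762903/(172 - 134/7 - 3*I) = -762903*49*(1070/7 + 3*I)/1145341 = -37382247*(1070/7 + 3*I)/1145341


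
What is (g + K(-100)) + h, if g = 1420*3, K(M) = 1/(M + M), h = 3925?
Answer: 1636999/200 ≈ 8185.0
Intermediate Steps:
K(M) = 1/(2*M)
g = 4260
(g + K(-100)) + h = (4260 + (1/2)/(-100)) + 3925 = (4260 + (1/2)*(-1/100)) + 3925 = (4260 - 1/200) + 3925 = 851999/200 + 3925 = 1636999/200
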